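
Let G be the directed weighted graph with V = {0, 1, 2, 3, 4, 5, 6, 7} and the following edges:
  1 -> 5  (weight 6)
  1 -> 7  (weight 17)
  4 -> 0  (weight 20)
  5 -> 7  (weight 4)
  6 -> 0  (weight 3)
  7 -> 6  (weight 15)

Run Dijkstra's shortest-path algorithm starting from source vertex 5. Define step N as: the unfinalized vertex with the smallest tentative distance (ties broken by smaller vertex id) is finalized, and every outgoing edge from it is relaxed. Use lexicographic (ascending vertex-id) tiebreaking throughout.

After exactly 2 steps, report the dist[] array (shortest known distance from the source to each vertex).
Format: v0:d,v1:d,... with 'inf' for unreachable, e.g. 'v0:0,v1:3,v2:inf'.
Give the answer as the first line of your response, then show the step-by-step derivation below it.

v0:inf,v1:inf,v2:inf,v3:inf,v4:inf,v5:0,v6:19,v7:4

step 1: dist = v0:inf,v1:inf,v2:inf,v3:inf,v4:inf,v5:0,v6:inf,v7:4
step 2: dist = v0:inf,v1:inf,v2:inf,v3:inf,v4:inf,v5:0,v6:19,v7:4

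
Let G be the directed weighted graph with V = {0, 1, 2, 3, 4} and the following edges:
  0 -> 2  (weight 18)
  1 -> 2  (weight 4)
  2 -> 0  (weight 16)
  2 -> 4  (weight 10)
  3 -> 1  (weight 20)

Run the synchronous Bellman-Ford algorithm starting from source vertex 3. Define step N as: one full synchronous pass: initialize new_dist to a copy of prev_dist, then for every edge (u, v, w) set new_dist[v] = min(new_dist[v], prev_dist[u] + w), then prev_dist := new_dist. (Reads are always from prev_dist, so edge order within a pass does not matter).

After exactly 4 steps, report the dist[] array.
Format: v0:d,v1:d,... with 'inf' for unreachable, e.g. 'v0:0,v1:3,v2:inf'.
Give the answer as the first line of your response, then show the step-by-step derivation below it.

v0:40,v1:20,v2:24,v3:0,v4:34

step 1: dist = v0:inf,v1:20,v2:inf,v3:0,v4:inf
step 2: dist = v0:inf,v1:20,v2:24,v3:0,v4:inf
step 3: dist = v0:40,v1:20,v2:24,v3:0,v4:34
step 4: dist = v0:40,v1:20,v2:24,v3:0,v4:34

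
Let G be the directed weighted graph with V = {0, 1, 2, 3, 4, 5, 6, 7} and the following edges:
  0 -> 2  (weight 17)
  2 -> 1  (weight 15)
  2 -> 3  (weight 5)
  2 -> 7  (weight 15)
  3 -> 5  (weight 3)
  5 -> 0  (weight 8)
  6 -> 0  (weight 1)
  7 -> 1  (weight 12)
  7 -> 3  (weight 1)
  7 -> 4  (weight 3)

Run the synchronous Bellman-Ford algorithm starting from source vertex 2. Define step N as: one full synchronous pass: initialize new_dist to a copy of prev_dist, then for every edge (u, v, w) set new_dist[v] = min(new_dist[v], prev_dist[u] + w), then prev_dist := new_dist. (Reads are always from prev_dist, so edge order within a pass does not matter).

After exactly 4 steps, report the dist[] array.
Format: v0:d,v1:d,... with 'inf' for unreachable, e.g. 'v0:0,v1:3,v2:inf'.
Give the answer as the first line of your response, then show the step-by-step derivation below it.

v0:16,v1:15,v2:0,v3:5,v4:18,v5:8,v6:inf,v7:15

step 1: dist = v0:inf,v1:15,v2:0,v3:5,v4:inf,v5:inf,v6:inf,v7:15
step 2: dist = v0:inf,v1:15,v2:0,v3:5,v4:18,v5:8,v6:inf,v7:15
step 3: dist = v0:16,v1:15,v2:0,v3:5,v4:18,v5:8,v6:inf,v7:15
step 4: dist = v0:16,v1:15,v2:0,v3:5,v4:18,v5:8,v6:inf,v7:15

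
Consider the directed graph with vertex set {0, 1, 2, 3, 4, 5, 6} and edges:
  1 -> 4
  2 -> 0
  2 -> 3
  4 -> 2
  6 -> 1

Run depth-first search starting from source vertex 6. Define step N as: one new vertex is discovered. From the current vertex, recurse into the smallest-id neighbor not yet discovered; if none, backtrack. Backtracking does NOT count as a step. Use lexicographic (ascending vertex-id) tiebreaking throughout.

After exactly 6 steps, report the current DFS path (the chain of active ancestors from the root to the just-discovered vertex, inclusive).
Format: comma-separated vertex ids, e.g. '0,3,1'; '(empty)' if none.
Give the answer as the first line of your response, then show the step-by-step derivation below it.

6,1,4,2,3

step 1: discover 6; path=6; order=6
step 2: discover 1; path=6>1; order=6,1
step 3: discover 4; path=6>1>4; order=6,1,4
step 4: discover 2; path=6>1>4>2; order=6,1,4,2
step 5: discover 0; path=6>1>4>2>0; order=6,1,4,2,0
step 6: discover 3; path=6>1>4>2>3; order=6,1,4,2,0,3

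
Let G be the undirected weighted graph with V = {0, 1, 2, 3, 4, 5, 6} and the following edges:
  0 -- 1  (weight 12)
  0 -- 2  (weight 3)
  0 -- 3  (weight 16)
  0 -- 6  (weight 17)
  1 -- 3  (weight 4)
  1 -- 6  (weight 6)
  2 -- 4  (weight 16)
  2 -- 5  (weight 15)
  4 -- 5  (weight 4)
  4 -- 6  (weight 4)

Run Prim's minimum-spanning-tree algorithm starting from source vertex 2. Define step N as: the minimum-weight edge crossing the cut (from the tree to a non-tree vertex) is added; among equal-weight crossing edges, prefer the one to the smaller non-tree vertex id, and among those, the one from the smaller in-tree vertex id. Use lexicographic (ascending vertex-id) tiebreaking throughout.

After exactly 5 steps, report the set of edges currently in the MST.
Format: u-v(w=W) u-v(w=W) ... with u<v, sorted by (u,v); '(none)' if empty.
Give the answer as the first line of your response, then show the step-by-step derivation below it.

0-1(w=12) 0-2(w=3) 1-3(w=4) 1-6(w=6) 4-6(w=4)

step 1: add edge 0-2 (w=3); MST = {0-2(w=3)}
step 2: add edge 0-1 (w=12); MST = {0-1(w=12) 0-2(w=3)}
step 3: add edge 1-3 (w=4); MST = {0-1(w=12) 0-2(w=3) 1-3(w=4)}
step 4: add edge 1-6 (w=6); MST = {0-1(w=12) 0-2(w=3) 1-3(w=4) 1-6(w=6)}
step 5: add edge 4-6 (w=4); MST = {0-1(w=12) 0-2(w=3) 1-3(w=4) 1-6(w=6) 4-6(w=4)}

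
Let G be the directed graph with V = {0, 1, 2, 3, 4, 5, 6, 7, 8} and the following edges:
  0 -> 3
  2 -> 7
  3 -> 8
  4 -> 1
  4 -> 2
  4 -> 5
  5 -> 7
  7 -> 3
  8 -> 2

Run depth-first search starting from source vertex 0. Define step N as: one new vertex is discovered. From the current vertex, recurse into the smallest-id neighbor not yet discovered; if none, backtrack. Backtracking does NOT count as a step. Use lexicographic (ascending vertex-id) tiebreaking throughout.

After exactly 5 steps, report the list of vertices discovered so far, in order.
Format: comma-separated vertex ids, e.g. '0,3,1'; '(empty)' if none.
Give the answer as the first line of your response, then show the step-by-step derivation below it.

0,3,8,2,7

step 1: discover 0; path=0; order=0
step 2: discover 3; path=0>3; order=0,3
step 3: discover 8; path=0>3>8; order=0,3,8
step 4: discover 2; path=0>3>8>2; order=0,3,8,2
step 5: discover 7; path=0>3>8>2>7; order=0,3,8,2,7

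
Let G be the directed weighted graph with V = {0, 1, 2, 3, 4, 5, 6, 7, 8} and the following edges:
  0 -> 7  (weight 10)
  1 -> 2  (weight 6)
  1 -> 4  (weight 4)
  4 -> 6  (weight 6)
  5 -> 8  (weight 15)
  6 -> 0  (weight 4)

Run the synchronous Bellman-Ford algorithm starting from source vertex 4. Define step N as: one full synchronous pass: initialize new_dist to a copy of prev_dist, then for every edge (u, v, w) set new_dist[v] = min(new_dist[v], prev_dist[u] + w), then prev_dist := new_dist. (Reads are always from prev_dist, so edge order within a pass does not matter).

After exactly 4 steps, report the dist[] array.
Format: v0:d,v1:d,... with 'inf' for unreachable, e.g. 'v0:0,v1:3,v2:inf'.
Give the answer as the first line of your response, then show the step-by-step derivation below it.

v0:10,v1:inf,v2:inf,v3:inf,v4:0,v5:inf,v6:6,v7:20,v8:inf

step 1: dist = v0:inf,v1:inf,v2:inf,v3:inf,v4:0,v5:inf,v6:6,v7:inf,v8:inf
step 2: dist = v0:10,v1:inf,v2:inf,v3:inf,v4:0,v5:inf,v6:6,v7:inf,v8:inf
step 3: dist = v0:10,v1:inf,v2:inf,v3:inf,v4:0,v5:inf,v6:6,v7:20,v8:inf
step 4: dist = v0:10,v1:inf,v2:inf,v3:inf,v4:0,v5:inf,v6:6,v7:20,v8:inf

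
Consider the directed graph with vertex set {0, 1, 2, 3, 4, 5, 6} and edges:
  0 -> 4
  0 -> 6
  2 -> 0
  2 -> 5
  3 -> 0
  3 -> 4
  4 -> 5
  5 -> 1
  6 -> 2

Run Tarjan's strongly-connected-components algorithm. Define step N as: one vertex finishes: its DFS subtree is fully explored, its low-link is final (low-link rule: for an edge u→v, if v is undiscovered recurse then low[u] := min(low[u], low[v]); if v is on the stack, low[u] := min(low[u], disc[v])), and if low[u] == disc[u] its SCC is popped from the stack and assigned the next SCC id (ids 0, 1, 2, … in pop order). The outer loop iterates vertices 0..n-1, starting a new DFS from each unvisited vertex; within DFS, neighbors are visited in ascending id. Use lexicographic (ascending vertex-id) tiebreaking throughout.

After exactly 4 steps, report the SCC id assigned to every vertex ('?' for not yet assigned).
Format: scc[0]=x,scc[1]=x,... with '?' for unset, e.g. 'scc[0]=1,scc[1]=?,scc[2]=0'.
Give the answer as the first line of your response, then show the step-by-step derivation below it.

scc[0]=?,scc[1]=0,scc[2]=?,scc[3]=?,scc[4]=2,scc[5]=1,scc[6]=?

step 1: low=(low[0]=0,low[1]=3,low[2]=?,low[3]=?,low[4]=1,low[5]=2,low[6]=?); scc=(scc[0]=?,scc[1]=0,scc[2]=?,scc[3]=?,scc[4]=?,scc[5]=?,scc[6]=?)
step 2: low=(low[0]=0,low[1]=3,low[2]=?,low[3]=?,low[4]=1,low[5]=2,low[6]=?); scc=(scc[0]=?,scc[1]=0,scc[2]=?,scc[3]=?,scc[4]=?,scc[5]=1,scc[6]=?)
step 3: low=(low[0]=0,low[1]=3,low[2]=?,low[3]=?,low[4]=1,low[5]=2,low[6]=?); scc=(scc[0]=?,scc[1]=0,scc[2]=?,scc[3]=?,scc[4]=2,scc[5]=1,scc[6]=?)
step 4: low=(low[0]=0,low[1]=3,low[2]=0,low[3]=?,low[4]=1,low[5]=2,low[6]=4); scc=(scc[0]=?,scc[1]=0,scc[2]=?,scc[3]=?,scc[4]=2,scc[5]=1,scc[6]=?)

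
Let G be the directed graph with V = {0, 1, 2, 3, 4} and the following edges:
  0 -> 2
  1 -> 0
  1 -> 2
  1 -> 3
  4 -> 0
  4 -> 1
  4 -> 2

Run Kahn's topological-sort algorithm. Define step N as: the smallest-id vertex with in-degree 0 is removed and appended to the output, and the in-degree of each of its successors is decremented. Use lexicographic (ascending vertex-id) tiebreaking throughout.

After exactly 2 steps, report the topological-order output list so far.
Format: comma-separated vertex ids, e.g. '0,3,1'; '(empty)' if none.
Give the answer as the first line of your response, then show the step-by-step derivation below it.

4,1

step 1: output 4; order=[4]; indeg=(1,0,2,1,0)
step 2: output 1; order=[4,1]; indeg=(0,0,1,0,0)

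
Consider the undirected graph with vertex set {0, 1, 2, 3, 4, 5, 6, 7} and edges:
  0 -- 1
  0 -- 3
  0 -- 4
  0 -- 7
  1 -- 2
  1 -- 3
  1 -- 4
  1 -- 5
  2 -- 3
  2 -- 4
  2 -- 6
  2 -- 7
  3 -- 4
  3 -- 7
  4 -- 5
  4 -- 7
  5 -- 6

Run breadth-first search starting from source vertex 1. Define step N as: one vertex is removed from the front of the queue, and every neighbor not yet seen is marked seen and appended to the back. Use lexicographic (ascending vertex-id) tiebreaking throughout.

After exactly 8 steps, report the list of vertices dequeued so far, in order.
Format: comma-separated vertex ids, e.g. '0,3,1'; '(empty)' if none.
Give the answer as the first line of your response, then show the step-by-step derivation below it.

1,0,2,3,4,5,7,6

step 1: dequeue 1; queue=[0,2,3,4,5]; order=1
step 2: dequeue 0; queue=[2,3,4,5,7]; order=1,0
step 3: dequeue 2; queue=[3,4,5,7,6]; order=1,0,2
step 4: dequeue 3; queue=[4,5,7,6]; order=1,0,2,3
step 5: dequeue 4; queue=[5,7,6]; order=1,0,2,3,4
step 6: dequeue 5; queue=[7,6]; order=1,0,2,3,4,5
step 7: dequeue 7; queue=[6]; order=1,0,2,3,4,5,7
step 8: dequeue 6; queue=[(empty)]; order=1,0,2,3,4,5,7,6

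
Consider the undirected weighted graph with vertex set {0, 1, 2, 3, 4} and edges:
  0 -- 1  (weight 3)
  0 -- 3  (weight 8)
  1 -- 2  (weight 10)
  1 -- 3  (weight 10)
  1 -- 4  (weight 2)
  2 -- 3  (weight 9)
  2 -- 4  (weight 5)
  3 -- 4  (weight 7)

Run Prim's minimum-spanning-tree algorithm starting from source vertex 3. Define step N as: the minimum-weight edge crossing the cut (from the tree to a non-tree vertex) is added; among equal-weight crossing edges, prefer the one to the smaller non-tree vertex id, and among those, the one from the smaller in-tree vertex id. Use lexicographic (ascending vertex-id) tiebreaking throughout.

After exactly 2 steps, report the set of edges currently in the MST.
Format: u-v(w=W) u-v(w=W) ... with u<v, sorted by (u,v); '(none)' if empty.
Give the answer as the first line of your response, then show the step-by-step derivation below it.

1-4(w=2) 3-4(w=7)

step 1: add edge 3-4 (w=7); MST = {3-4(w=7)}
step 2: add edge 1-4 (w=2); MST = {1-4(w=2) 3-4(w=7)}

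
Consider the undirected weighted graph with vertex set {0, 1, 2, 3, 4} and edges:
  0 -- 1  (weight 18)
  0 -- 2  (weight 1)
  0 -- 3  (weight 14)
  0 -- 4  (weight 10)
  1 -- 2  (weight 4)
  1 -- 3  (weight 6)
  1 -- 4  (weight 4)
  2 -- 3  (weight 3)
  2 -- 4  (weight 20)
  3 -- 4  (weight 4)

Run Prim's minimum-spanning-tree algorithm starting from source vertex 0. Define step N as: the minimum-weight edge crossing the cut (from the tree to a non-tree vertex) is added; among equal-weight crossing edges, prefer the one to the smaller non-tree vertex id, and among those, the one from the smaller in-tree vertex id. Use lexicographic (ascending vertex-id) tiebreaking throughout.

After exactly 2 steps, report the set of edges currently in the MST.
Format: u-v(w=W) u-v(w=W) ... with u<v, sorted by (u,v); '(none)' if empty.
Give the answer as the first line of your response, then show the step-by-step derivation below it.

0-2(w=1) 2-3(w=3)

step 1: add edge 0-2 (w=1); MST = {0-2(w=1)}
step 2: add edge 2-3 (w=3); MST = {0-2(w=1) 2-3(w=3)}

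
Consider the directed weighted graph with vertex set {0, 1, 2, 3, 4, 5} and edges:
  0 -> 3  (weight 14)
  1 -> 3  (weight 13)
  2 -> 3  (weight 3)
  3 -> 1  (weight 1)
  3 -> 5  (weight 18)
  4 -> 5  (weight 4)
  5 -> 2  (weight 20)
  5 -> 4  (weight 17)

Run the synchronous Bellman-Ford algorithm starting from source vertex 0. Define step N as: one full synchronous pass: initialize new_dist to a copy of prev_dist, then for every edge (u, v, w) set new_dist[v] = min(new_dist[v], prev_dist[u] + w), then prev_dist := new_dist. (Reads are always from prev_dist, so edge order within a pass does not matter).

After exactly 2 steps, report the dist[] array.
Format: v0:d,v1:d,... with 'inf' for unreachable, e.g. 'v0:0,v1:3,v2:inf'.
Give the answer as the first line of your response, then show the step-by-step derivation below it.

v0:0,v1:15,v2:inf,v3:14,v4:inf,v5:32

step 1: dist = v0:0,v1:inf,v2:inf,v3:14,v4:inf,v5:inf
step 2: dist = v0:0,v1:15,v2:inf,v3:14,v4:inf,v5:32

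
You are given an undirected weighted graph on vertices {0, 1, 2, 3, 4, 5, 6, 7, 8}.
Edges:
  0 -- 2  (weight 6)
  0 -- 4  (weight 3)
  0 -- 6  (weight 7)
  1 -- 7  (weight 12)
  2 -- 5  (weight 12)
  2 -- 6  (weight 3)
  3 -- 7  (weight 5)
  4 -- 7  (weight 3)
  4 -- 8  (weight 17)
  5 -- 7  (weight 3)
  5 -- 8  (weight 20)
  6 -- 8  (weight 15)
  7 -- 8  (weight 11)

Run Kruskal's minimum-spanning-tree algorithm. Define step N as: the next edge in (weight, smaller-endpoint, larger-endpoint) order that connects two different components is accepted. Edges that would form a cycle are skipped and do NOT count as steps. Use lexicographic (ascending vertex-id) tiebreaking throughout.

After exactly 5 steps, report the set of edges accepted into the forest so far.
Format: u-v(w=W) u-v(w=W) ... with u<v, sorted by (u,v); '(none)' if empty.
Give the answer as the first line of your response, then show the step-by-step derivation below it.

0-4(w=3) 2-6(w=3) 3-7(w=5) 4-7(w=3) 5-7(w=3)

step 1: add edge 0-4 (w=3); MST = {0-4(w=3)}
step 2: add edge 2-6 (w=3); MST = {0-4(w=3) 2-6(w=3)}
step 3: add edge 4-7 (w=3); MST = {0-4(w=3) 2-6(w=3) 4-7(w=3)}
step 4: add edge 5-7 (w=3); MST = {0-4(w=3) 2-6(w=3) 4-7(w=3) 5-7(w=3)}
step 5: add edge 3-7 (w=5); MST = {0-4(w=3) 2-6(w=3) 3-7(w=5) 4-7(w=3) 5-7(w=3)}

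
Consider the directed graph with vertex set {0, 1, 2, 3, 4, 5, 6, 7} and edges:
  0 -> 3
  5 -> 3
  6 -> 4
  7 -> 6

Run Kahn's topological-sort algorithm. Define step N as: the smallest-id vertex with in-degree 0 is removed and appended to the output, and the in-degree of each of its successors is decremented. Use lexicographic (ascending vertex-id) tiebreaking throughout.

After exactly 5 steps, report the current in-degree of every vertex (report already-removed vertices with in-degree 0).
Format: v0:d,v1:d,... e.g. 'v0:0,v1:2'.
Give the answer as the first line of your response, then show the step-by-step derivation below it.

v0:0,v1:0,v2:0,v3:0,v4:1,v5:0,v6:1,v7:0

step 1: output 0; order=[0]; indeg=(0,0,0,1,1,0,1,0)
step 2: output 1; order=[0,1]; indeg=(0,0,0,1,1,0,1,0)
step 3: output 2; order=[0,1,2]; indeg=(0,0,0,1,1,0,1,0)
step 4: output 5; order=[0,1,2,5]; indeg=(0,0,0,0,1,0,1,0)
step 5: output 3; order=[0,1,2,5,3]; indeg=(0,0,0,0,1,0,1,0)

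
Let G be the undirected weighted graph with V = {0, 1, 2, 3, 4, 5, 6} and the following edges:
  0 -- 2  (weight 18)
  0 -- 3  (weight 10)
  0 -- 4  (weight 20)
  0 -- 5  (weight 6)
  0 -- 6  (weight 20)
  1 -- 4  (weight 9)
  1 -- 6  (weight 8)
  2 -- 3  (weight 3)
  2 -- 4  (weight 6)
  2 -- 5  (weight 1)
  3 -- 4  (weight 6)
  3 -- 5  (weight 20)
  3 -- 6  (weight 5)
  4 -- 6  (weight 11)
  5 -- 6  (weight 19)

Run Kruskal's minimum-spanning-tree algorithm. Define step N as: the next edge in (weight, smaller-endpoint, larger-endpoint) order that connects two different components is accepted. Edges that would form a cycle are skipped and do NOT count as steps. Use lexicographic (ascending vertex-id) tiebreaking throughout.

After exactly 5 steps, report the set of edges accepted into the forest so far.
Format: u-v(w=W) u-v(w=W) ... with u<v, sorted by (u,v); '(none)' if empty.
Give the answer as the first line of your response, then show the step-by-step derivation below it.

0-5(w=6) 2-3(w=3) 2-4(w=6) 2-5(w=1) 3-6(w=5)

step 1: add edge 2-5 (w=1); MST = {2-5(w=1)}
step 2: add edge 2-3 (w=3); MST = {2-3(w=3) 2-5(w=1)}
step 3: add edge 3-6 (w=5); MST = {2-3(w=3) 2-5(w=1) 3-6(w=5)}
step 4: add edge 0-5 (w=6); MST = {0-5(w=6) 2-3(w=3) 2-5(w=1) 3-6(w=5)}
step 5: add edge 2-4 (w=6); MST = {0-5(w=6) 2-3(w=3) 2-4(w=6) 2-5(w=1) 3-6(w=5)}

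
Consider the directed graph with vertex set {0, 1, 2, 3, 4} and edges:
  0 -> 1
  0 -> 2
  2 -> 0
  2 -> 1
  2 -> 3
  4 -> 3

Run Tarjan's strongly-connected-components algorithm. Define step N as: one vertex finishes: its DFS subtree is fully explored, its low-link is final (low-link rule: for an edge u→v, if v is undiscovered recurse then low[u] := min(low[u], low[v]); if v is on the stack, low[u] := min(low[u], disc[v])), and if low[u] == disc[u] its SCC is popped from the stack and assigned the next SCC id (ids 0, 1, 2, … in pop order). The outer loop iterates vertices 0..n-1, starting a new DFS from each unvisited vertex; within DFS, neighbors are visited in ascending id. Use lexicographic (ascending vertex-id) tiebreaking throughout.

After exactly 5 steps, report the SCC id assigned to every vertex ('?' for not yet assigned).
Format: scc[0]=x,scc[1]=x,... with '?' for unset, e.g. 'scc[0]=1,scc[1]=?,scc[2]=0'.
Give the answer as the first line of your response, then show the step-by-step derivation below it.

scc[0]=2,scc[1]=0,scc[2]=2,scc[3]=1,scc[4]=3

step 1: low=(low[0]=0,low[1]=1,low[2]=?,low[3]=?,low[4]=?); scc=(scc[0]=?,scc[1]=0,scc[2]=?,scc[3]=?,scc[4]=?)
step 2: low=(low[0]=0,low[1]=1,low[2]=0,low[3]=3,low[4]=?); scc=(scc[0]=?,scc[1]=0,scc[2]=?,scc[3]=1,scc[4]=?)
step 3: low=(low[0]=0,low[1]=1,low[2]=0,low[3]=3,low[4]=?); scc=(scc[0]=?,scc[1]=0,scc[2]=?,scc[3]=1,scc[4]=?)
step 4: low=(low[0]=0,low[1]=1,low[2]=0,low[3]=3,low[4]=?); scc=(scc[0]=2,scc[1]=0,scc[2]=2,scc[3]=1,scc[4]=?)
step 5: low=(low[0]=0,low[1]=1,low[2]=0,low[3]=3,low[4]=4); scc=(scc[0]=2,scc[1]=0,scc[2]=2,scc[3]=1,scc[4]=3)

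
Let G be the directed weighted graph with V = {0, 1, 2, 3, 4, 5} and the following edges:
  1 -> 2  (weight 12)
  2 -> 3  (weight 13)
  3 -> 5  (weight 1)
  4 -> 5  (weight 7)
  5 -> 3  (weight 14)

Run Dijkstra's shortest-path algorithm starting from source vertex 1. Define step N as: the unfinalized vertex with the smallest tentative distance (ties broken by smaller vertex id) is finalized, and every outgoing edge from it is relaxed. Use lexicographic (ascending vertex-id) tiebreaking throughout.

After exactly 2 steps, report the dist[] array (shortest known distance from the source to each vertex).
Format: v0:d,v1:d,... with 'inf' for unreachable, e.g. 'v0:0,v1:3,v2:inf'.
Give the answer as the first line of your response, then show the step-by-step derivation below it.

v0:inf,v1:0,v2:12,v3:25,v4:inf,v5:inf

step 1: dist = v0:inf,v1:0,v2:12,v3:inf,v4:inf,v5:inf
step 2: dist = v0:inf,v1:0,v2:12,v3:25,v4:inf,v5:inf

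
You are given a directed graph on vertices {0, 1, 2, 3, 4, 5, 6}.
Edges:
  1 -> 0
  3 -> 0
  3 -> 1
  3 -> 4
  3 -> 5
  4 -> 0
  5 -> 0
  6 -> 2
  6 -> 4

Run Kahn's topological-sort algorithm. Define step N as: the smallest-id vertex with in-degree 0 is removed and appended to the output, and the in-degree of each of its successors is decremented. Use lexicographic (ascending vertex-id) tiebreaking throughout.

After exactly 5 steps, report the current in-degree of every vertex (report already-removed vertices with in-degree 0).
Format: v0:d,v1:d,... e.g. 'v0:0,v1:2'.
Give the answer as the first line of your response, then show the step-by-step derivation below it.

v0:1,v1:0,v2:0,v3:0,v4:0,v5:0,v6:0

step 1: output 3; order=[3]; indeg=(3,0,1,0,1,0,0)
step 2: output 1; order=[3,1]; indeg=(2,0,1,0,1,0,0)
step 3: output 5; order=[3,1,5]; indeg=(1,0,1,0,1,0,0)
step 4: output 6; order=[3,1,5,6]; indeg=(1,0,0,0,0,0,0)
step 5: output 2; order=[3,1,5,6,2]; indeg=(1,0,0,0,0,0,0)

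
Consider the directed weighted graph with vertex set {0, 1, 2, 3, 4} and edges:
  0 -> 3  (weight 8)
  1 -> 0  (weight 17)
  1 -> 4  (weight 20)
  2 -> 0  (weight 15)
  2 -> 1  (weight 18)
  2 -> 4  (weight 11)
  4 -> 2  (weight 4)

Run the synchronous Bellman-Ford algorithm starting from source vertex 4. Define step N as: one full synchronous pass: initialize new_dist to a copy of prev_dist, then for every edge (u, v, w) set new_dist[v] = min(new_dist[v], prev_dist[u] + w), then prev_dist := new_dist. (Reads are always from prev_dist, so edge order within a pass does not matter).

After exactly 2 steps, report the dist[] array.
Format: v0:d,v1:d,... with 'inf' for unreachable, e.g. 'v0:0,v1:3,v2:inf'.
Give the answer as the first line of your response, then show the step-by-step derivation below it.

v0:19,v1:22,v2:4,v3:inf,v4:0

step 1: dist = v0:inf,v1:inf,v2:4,v3:inf,v4:0
step 2: dist = v0:19,v1:22,v2:4,v3:inf,v4:0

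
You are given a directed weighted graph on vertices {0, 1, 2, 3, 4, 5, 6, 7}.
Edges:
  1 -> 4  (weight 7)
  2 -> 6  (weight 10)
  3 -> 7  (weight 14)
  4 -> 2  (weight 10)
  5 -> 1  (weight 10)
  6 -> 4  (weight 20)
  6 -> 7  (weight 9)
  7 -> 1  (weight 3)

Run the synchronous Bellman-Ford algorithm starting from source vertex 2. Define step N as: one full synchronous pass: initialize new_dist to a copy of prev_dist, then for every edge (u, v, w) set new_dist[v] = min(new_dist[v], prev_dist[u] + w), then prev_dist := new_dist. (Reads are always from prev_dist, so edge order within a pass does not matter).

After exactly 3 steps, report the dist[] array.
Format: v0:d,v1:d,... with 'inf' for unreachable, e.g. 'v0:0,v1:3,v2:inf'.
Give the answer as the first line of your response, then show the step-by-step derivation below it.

v0:inf,v1:22,v2:0,v3:inf,v4:30,v5:inf,v6:10,v7:19

step 1: dist = v0:inf,v1:inf,v2:0,v3:inf,v4:inf,v5:inf,v6:10,v7:inf
step 2: dist = v0:inf,v1:inf,v2:0,v3:inf,v4:30,v5:inf,v6:10,v7:19
step 3: dist = v0:inf,v1:22,v2:0,v3:inf,v4:30,v5:inf,v6:10,v7:19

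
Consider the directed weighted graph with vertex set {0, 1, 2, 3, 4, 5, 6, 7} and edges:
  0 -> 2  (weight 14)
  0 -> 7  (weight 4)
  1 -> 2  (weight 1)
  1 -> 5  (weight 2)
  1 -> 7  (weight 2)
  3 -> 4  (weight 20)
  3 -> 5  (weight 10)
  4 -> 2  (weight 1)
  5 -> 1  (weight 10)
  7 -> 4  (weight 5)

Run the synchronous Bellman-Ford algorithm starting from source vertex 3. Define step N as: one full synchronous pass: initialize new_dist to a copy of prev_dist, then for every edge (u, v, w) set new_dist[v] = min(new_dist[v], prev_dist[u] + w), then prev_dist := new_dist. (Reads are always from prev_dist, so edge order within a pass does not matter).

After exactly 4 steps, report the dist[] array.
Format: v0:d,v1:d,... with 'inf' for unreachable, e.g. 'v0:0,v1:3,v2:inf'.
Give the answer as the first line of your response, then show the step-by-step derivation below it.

v0:inf,v1:20,v2:21,v3:0,v4:20,v5:10,v6:inf,v7:22

step 1: dist = v0:inf,v1:inf,v2:inf,v3:0,v4:20,v5:10,v6:inf,v7:inf
step 2: dist = v0:inf,v1:20,v2:21,v3:0,v4:20,v5:10,v6:inf,v7:inf
step 3: dist = v0:inf,v1:20,v2:21,v3:0,v4:20,v5:10,v6:inf,v7:22
step 4: dist = v0:inf,v1:20,v2:21,v3:0,v4:20,v5:10,v6:inf,v7:22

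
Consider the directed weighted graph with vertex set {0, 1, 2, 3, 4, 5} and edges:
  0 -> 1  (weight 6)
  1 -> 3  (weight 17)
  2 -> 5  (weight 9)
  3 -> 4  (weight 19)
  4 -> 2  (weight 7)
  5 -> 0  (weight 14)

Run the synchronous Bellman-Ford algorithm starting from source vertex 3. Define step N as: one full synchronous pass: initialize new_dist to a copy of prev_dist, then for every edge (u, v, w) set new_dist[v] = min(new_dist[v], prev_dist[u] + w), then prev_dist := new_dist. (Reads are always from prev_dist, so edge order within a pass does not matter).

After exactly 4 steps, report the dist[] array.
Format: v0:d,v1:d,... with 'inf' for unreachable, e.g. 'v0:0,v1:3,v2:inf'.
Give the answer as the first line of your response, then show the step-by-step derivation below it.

v0:49,v1:inf,v2:26,v3:0,v4:19,v5:35

step 1: dist = v0:inf,v1:inf,v2:inf,v3:0,v4:19,v5:inf
step 2: dist = v0:inf,v1:inf,v2:26,v3:0,v4:19,v5:inf
step 3: dist = v0:inf,v1:inf,v2:26,v3:0,v4:19,v5:35
step 4: dist = v0:49,v1:inf,v2:26,v3:0,v4:19,v5:35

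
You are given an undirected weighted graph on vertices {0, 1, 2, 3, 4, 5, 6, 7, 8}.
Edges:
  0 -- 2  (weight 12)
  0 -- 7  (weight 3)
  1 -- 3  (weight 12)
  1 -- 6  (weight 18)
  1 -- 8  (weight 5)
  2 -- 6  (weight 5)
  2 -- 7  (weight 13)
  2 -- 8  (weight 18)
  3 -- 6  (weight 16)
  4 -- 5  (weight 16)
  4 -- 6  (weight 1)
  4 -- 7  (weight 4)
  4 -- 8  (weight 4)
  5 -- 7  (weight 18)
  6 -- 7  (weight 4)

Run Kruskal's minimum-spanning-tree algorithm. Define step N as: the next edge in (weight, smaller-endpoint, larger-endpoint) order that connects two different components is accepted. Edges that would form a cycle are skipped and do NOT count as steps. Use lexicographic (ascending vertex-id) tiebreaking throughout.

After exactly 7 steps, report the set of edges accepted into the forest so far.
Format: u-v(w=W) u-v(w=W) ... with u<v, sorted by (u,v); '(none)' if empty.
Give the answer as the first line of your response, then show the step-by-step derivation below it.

0-7(w=3) 1-3(w=12) 1-8(w=5) 2-6(w=5) 4-6(w=1) 4-7(w=4) 4-8(w=4)

step 1: add edge 4-6 (w=1); MST = {4-6(w=1)}
step 2: add edge 0-7 (w=3); MST = {0-7(w=3) 4-6(w=1)}
step 3: add edge 4-7 (w=4); MST = {0-7(w=3) 4-6(w=1) 4-7(w=4)}
step 4: add edge 4-8 (w=4); MST = {0-7(w=3) 4-6(w=1) 4-7(w=4) 4-8(w=4)}
step 5: add edge 1-8 (w=5); MST = {0-7(w=3) 1-8(w=5) 4-6(w=1) 4-7(w=4) 4-8(w=4)}
step 6: add edge 2-6 (w=5); MST = {0-7(w=3) 1-8(w=5) 2-6(w=5) 4-6(w=1) 4-7(w=4) 4-8(w=4)}
step 7: add edge 1-3 (w=12); MST = {0-7(w=3) 1-3(w=12) 1-8(w=5) 2-6(w=5) 4-6(w=1) 4-7(w=4) 4-8(w=4)}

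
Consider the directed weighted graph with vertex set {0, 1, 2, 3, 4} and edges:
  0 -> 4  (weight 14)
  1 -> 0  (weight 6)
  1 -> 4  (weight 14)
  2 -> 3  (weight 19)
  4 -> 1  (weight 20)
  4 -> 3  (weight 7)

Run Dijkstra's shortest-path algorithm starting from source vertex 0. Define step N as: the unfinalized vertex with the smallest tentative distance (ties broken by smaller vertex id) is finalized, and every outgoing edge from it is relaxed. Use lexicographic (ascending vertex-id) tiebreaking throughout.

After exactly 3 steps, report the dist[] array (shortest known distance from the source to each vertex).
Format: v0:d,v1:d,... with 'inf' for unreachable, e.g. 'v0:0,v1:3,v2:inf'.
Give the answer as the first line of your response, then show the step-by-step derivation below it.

v0:0,v1:34,v2:inf,v3:21,v4:14

step 1: dist = v0:0,v1:inf,v2:inf,v3:inf,v4:14
step 2: dist = v0:0,v1:34,v2:inf,v3:21,v4:14
step 3: dist = v0:0,v1:34,v2:inf,v3:21,v4:14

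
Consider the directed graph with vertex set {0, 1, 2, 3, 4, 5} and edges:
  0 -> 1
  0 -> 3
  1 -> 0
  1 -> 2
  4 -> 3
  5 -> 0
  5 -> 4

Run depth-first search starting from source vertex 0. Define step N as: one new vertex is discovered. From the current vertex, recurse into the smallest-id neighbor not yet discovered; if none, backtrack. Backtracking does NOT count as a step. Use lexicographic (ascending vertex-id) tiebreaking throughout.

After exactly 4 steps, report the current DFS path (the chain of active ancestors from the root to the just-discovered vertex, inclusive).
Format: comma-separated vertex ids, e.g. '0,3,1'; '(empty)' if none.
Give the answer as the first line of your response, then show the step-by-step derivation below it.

0,3

step 1: discover 0; path=0; order=0
step 2: discover 1; path=0>1; order=0,1
step 3: discover 2; path=0>1>2; order=0,1,2
step 4: discover 3; path=0>3; order=0,1,2,3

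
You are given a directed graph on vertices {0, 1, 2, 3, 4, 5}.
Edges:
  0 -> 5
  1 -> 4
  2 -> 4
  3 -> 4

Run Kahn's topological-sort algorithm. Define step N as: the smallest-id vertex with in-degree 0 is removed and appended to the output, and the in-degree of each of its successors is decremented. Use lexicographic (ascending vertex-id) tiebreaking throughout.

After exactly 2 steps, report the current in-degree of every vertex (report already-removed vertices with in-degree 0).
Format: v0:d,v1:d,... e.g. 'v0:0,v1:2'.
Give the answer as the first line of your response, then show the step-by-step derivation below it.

v0:0,v1:0,v2:0,v3:0,v4:2,v5:0

step 1: output 0; order=[0]; indeg=(0,0,0,0,3,0)
step 2: output 1; order=[0,1]; indeg=(0,0,0,0,2,0)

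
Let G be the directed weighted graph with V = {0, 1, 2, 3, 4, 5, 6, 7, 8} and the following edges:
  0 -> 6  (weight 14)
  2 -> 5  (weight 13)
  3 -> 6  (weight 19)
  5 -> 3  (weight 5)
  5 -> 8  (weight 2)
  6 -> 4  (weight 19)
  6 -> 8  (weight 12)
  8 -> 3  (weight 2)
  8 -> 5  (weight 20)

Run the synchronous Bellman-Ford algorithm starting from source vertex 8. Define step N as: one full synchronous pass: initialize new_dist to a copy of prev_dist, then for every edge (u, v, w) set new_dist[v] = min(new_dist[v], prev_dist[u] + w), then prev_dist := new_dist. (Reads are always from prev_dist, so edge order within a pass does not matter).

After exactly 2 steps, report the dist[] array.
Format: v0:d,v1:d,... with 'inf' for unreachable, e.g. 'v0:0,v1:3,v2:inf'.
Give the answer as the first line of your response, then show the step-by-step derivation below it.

v0:inf,v1:inf,v2:inf,v3:2,v4:inf,v5:20,v6:21,v7:inf,v8:0

step 1: dist = v0:inf,v1:inf,v2:inf,v3:2,v4:inf,v5:20,v6:inf,v7:inf,v8:0
step 2: dist = v0:inf,v1:inf,v2:inf,v3:2,v4:inf,v5:20,v6:21,v7:inf,v8:0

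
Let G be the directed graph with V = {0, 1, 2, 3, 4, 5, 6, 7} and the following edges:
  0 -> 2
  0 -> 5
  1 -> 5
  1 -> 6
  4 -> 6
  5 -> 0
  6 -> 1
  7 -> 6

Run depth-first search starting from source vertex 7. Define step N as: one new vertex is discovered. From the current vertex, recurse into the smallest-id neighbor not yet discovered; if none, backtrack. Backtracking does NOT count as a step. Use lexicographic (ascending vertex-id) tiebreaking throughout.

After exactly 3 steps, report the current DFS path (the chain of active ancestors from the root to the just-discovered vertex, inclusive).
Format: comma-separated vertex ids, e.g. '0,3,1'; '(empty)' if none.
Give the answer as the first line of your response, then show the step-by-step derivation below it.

7,6,1

step 1: discover 7; path=7; order=7
step 2: discover 6; path=7>6; order=7,6
step 3: discover 1; path=7>6>1; order=7,6,1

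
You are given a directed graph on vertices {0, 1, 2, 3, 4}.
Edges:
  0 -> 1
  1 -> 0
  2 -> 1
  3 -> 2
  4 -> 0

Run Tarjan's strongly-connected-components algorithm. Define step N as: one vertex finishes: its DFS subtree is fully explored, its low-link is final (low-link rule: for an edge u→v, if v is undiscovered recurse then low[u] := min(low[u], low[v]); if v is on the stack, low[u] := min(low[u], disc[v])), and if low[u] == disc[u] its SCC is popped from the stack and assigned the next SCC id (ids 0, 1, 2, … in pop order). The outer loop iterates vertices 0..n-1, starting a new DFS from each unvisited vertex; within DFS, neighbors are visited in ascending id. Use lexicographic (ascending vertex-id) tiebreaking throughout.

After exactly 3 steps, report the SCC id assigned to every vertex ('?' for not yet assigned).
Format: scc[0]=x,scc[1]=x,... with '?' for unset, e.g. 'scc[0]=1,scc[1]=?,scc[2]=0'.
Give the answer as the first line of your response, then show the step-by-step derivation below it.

scc[0]=0,scc[1]=0,scc[2]=1,scc[3]=?,scc[4]=?

step 1: low=(low[0]=0,low[1]=0,low[2]=?,low[3]=?,low[4]=?); scc=(scc[0]=?,scc[1]=?,scc[2]=?,scc[3]=?,scc[4]=?)
step 2: low=(low[0]=0,low[1]=0,low[2]=?,low[3]=?,low[4]=?); scc=(scc[0]=0,scc[1]=0,scc[2]=?,scc[3]=?,scc[4]=?)
step 3: low=(low[0]=0,low[1]=0,low[2]=2,low[3]=?,low[4]=?); scc=(scc[0]=0,scc[1]=0,scc[2]=1,scc[3]=?,scc[4]=?)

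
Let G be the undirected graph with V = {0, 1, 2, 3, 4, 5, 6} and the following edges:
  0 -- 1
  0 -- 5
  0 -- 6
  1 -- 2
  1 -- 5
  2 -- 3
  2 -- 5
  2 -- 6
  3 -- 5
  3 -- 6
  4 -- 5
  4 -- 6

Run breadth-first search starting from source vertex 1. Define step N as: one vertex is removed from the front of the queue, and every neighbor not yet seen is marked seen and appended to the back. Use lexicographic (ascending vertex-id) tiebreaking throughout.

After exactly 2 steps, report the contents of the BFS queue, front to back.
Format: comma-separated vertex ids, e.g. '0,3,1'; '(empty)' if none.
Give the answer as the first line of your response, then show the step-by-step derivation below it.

2,5,6

step 1: dequeue 1; queue=[0,2,5]; order=1
step 2: dequeue 0; queue=[2,5,6]; order=1,0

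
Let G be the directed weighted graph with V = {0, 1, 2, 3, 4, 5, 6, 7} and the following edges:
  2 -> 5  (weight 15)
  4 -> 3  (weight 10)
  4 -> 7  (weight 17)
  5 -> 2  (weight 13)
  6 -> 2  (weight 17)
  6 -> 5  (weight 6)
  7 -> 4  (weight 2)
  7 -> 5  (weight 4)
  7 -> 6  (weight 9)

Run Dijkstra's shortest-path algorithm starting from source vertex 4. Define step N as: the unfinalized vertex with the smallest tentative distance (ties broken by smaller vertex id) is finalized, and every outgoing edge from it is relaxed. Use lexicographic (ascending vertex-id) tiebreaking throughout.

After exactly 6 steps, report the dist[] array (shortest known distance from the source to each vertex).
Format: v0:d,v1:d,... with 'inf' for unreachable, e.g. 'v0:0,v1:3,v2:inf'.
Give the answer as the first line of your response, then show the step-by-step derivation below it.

v0:inf,v1:inf,v2:34,v3:10,v4:0,v5:21,v6:26,v7:17

step 1: dist = v0:inf,v1:inf,v2:inf,v3:10,v4:0,v5:inf,v6:inf,v7:17
step 2: dist = v0:inf,v1:inf,v2:inf,v3:10,v4:0,v5:inf,v6:inf,v7:17
step 3: dist = v0:inf,v1:inf,v2:inf,v3:10,v4:0,v5:21,v6:26,v7:17
step 4: dist = v0:inf,v1:inf,v2:34,v3:10,v4:0,v5:21,v6:26,v7:17
step 5: dist = v0:inf,v1:inf,v2:34,v3:10,v4:0,v5:21,v6:26,v7:17
step 6: dist = v0:inf,v1:inf,v2:34,v3:10,v4:0,v5:21,v6:26,v7:17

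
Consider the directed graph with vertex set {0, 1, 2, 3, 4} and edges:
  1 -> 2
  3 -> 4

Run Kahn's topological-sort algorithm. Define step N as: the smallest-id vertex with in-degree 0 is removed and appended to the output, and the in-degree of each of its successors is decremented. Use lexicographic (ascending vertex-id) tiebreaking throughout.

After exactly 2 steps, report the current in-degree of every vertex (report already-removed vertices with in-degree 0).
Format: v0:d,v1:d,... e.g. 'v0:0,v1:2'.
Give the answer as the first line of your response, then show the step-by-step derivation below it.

v0:0,v1:0,v2:0,v3:0,v4:1

step 1: output 0; order=[0]; indeg=(0,0,1,0,1)
step 2: output 1; order=[0,1]; indeg=(0,0,0,0,1)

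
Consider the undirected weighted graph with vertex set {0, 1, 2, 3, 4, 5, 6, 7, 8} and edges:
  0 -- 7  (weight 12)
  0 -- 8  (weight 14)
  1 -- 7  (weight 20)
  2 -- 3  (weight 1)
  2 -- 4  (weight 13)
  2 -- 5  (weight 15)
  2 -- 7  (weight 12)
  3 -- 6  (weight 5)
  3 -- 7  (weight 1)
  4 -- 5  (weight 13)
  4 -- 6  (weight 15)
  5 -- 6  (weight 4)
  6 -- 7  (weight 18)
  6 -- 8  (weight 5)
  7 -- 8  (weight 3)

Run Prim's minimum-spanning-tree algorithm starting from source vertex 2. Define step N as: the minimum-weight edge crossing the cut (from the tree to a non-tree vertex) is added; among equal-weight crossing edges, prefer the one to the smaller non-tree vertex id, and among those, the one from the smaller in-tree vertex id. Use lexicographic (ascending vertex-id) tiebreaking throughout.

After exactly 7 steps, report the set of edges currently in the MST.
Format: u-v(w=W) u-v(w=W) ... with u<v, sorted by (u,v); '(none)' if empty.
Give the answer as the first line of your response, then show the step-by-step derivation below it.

0-7(w=12) 2-3(w=1) 2-4(w=13) 3-6(w=5) 3-7(w=1) 5-6(w=4) 7-8(w=3)

step 1: add edge 2-3 (w=1); MST = {2-3(w=1)}
step 2: add edge 3-7 (w=1); MST = {2-3(w=1) 3-7(w=1)}
step 3: add edge 7-8 (w=3); MST = {2-3(w=1) 3-7(w=1) 7-8(w=3)}
step 4: add edge 3-6 (w=5); MST = {2-3(w=1) 3-6(w=5) 3-7(w=1) 7-8(w=3)}
step 5: add edge 5-6 (w=4); MST = {2-3(w=1) 3-6(w=5) 3-7(w=1) 5-6(w=4) 7-8(w=3)}
step 6: add edge 0-7 (w=12); MST = {0-7(w=12) 2-3(w=1) 3-6(w=5) 3-7(w=1) 5-6(w=4) 7-8(w=3)}
step 7: add edge 2-4 (w=13); MST = {0-7(w=12) 2-3(w=1) 2-4(w=13) 3-6(w=5) 3-7(w=1) 5-6(w=4) 7-8(w=3)}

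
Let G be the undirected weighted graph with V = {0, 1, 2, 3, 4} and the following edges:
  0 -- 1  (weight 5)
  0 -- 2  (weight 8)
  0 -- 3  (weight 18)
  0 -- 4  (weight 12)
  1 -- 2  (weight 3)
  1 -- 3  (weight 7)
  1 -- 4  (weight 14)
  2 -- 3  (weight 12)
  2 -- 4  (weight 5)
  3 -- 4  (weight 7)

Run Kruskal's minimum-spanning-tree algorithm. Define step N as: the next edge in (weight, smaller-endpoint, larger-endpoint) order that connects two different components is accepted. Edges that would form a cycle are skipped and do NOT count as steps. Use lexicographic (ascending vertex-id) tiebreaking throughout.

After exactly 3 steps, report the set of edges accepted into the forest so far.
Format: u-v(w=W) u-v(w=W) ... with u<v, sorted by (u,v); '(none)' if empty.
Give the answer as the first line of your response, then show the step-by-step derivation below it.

0-1(w=5) 1-2(w=3) 2-4(w=5)

step 1: add edge 1-2 (w=3); MST = {1-2(w=3)}
step 2: add edge 0-1 (w=5); MST = {0-1(w=5) 1-2(w=3)}
step 3: add edge 2-4 (w=5); MST = {0-1(w=5) 1-2(w=3) 2-4(w=5)}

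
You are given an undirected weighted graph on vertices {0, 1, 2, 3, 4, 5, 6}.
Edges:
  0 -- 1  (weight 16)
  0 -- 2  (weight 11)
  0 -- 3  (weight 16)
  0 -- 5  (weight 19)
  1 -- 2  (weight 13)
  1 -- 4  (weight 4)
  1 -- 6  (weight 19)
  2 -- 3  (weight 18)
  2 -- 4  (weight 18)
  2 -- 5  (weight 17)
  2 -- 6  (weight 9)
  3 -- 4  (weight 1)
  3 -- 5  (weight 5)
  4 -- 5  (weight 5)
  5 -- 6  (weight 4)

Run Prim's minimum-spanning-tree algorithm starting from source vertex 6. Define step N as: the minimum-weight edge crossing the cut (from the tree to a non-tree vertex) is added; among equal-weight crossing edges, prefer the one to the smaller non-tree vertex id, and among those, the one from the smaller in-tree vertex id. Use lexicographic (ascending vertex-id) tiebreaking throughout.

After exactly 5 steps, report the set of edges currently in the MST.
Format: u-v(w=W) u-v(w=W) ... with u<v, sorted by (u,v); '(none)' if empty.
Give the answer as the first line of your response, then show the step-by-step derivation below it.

1-4(w=4) 2-6(w=9) 3-4(w=1) 3-5(w=5) 5-6(w=4)

step 1: add edge 5-6 (w=4); MST = {5-6(w=4)}
step 2: add edge 3-5 (w=5); MST = {3-5(w=5) 5-6(w=4)}
step 3: add edge 3-4 (w=1); MST = {3-4(w=1) 3-5(w=5) 5-6(w=4)}
step 4: add edge 1-4 (w=4); MST = {1-4(w=4) 3-4(w=1) 3-5(w=5) 5-6(w=4)}
step 5: add edge 2-6 (w=9); MST = {1-4(w=4) 2-6(w=9) 3-4(w=1) 3-5(w=5) 5-6(w=4)}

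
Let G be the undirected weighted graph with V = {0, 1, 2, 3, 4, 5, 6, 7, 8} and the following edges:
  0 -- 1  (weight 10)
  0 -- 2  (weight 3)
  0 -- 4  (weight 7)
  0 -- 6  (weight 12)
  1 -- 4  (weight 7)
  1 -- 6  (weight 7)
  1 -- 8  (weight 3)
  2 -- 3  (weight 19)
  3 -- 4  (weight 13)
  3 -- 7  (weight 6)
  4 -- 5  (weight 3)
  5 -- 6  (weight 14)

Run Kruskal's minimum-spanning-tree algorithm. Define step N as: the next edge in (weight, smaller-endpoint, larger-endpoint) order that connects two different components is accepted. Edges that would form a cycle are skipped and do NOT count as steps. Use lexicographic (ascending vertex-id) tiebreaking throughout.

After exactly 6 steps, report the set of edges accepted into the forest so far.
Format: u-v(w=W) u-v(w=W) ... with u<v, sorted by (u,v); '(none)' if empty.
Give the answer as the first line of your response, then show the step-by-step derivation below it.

0-2(w=3) 0-4(w=7) 1-4(w=7) 1-8(w=3) 3-7(w=6) 4-5(w=3)

step 1: add edge 0-2 (w=3); MST = {0-2(w=3)}
step 2: add edge 1-8 (w=3); MST = {0-2(w=3) 1-8(w=3)}
step 3: add edge 4-5 (w=3); MST = {0-2(w=3) 1-8(w=3) 4-5(w=3)}
step 4: add edge 3-7 (w=6); MST = {0-2(w=3) 1-8(w=3) 3-7(w=6) 4-5(w=3)}
step 5: add edge 0-4 (w=7); MST = {0-2(w=3) 0-4(w=7) 1-8(w=3) 3-7(w=6) 4-5(w=3)}
step 6: add edge 1-4 (w=7); MST = {0-2(w=3) 0-4(w=7) 1-4(w=7) 1-8(w=3) 3-7(w=6) 4-5(w=3)}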